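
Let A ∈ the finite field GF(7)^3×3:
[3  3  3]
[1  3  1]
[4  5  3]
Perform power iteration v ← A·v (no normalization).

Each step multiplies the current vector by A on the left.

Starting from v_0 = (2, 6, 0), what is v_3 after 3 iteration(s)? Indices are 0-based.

v_0 = (2, 6, 0).
v_1 = A·v_0 = (3, 6, 3).
v_2 = A·v_1 = (1, 3, 2).
v_3 = A·v_2 = (4, 5, 4).

v_3 = (4, 5, 4)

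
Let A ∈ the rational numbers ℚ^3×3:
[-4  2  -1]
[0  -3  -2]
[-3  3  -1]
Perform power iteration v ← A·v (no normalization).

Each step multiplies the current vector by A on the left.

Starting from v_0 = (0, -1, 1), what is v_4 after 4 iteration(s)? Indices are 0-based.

v_0 = (0, -1, 1).
v_1 = A·v_0 = (-3, 1, -4).
v_2 = A·v_1 = (18, 5, 16).
v_3 = A·v_2 = (-78, -47, -55).
v_4 = A·v_3 = (273, 251, 148).

v_4 = (273, 251, 148)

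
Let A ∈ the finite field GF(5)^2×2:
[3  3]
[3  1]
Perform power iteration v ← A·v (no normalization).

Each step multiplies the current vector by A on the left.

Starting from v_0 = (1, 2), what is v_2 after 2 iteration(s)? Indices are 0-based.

v_0 = (1, 2).
v_1 = A·v_0 = (4, 0).
v_2 = A·v_1 = (2, 2).

v_2 = (2, 2)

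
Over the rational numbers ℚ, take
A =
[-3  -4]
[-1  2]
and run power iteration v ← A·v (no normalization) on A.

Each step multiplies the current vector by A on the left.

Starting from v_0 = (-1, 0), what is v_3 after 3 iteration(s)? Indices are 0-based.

v_3 = (43, 11)

v_0 = (-1, 0).
v_1 = A·v_0 = (3, 1).
v_2 = A·v_1 = (-13, -1).
v_3 = A·v_2 = (43, 11).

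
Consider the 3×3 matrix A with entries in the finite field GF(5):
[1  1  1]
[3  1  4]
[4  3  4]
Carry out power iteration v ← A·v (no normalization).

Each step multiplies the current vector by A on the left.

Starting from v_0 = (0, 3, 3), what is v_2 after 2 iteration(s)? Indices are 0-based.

v_0 = (0, 3, 3).
v_1 = A·v_0 = (1, 0, 1).
v_2 = A·v_1 = (2, 2, 3).

v_2 = (2, 2, 3)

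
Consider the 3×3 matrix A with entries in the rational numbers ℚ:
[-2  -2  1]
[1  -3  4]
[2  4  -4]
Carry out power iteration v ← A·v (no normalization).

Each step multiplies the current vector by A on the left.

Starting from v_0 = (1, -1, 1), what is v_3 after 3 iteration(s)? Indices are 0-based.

v_3 = (200, 349, -468)

v_0 = (1, -1, 1).
v_1 = A·v_0 = (1, 8, -6).
v_2 = A·v_1 = (-24, -47, 58).
v_3 = A·v_2 = (200, 349, -468).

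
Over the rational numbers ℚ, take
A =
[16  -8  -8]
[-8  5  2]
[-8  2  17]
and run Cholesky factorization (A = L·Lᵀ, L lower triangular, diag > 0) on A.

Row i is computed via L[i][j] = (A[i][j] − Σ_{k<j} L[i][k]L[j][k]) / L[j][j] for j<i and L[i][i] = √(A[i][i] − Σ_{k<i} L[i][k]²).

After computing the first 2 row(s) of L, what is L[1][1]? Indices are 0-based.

L[1][1] = 1

Step 1: L[0][0] = √(16) = 4.
  L[1][0] = (-8) / L[0][0] = -2.
Step 2: L[1][1] = √(1) = 1.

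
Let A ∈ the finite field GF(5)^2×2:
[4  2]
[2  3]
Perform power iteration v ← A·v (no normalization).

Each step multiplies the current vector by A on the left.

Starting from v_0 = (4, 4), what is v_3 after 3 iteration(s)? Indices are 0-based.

v_0 = (4, 4).
v_1 = A·v_0 = (4, 0).
v_2 = A·v_1 = (1, 3).
v_3 = A·v_2 = (0, 1).

v_3 = (0, 1)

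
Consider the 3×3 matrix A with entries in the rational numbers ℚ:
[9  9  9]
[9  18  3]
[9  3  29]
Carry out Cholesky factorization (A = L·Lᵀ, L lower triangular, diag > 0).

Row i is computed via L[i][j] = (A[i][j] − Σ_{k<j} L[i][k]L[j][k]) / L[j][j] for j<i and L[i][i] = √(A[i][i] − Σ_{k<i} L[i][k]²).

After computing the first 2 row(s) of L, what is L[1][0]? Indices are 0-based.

Step 1: L[0][0] = √(9) = 3.
  L[1][0] = (9) / L[0][0] = 3.
Step 2: L[1][1] = √(9) = 3.

L[1][0] = 3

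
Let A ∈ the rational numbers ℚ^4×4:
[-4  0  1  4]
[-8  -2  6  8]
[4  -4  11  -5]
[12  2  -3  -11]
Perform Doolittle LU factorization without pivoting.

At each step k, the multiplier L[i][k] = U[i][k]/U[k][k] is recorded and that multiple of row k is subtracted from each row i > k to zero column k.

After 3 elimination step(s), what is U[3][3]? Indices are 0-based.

k=0: U[0][0]=-4
  eliminate (1,0): mult=2, new row 1: (0, -2, 4, 0); set L[1][0]=2
  eliminate (2,0): mult=-1, new row 2: (0, -4, 12, -1); set L[2][0]=-1
  eliminate (3,0): mult=-3, new row 3: (0, 2, 0, 1); set L[3][0]=-3
k=1: U[1][1]=-2
  eliminate (2,1): mult=2, new row 2: (0, 0, 4, -1); set L[2][1]=2
  eliminate (3,1): mult=-1, new row 3: (0, 0, 4, 1); set L[3][1]=-1
k=2: U[2][2]=4
  eliminate (3,2): mult=1, new row 3: (0, 0, 0, 2); set L[3][2]=1

U[3][3] = 2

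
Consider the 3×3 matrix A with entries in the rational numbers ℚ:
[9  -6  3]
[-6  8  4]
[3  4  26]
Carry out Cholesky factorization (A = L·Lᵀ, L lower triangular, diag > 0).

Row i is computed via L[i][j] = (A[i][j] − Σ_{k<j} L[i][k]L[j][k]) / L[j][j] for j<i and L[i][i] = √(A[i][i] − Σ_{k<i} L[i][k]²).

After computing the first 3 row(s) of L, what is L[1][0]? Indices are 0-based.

Step 1: L[0][0] = √(9) = 3.
  L[1][0] = (-6) / L[0][0] = -2.
Step 2: L[1][1] = √(4) = 2.
  L[2][0] = (3) / L[0][0] = 1.
  L[2][1] = (6) / L[1][1] = 3.
Step 3: L[2][2] = √(16) = 4.

L[1][0] = -2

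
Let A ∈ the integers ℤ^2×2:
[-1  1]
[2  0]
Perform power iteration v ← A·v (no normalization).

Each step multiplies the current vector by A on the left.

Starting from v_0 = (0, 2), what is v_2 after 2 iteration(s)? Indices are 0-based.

v_2 = (-2, 4)

v_0 = (0, 2).
v_1 = A·v_0 = (2, 0).
v_2 = A·v_1 = (-2, 4).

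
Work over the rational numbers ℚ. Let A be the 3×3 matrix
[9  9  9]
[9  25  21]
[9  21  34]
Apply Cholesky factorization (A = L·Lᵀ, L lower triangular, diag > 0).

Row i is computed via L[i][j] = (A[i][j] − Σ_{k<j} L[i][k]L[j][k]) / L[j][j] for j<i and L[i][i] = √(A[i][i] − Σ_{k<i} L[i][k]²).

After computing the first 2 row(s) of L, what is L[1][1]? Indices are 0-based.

L[1][1] = 4

Step 1: L[0][0] = √(9) = 3.
  L[1][0] = (9) / L[0][0] = 3.
Step 2: L[1][1] = √(16) = 4.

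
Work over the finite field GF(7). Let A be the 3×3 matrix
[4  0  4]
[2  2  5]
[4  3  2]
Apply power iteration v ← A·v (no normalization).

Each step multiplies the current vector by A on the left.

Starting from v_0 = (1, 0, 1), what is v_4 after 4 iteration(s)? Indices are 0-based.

v_4 = (5, 6, 6)

v_0 = (1, 0, 1).
v_1 = A·v_0 = (1, 0, 6).
v_2 = A·v_1 = (0, 4, 2).
v_3 = A·v_2 = (1, 4, 2).
v_4 = A·v_3 = (5, 6, 6).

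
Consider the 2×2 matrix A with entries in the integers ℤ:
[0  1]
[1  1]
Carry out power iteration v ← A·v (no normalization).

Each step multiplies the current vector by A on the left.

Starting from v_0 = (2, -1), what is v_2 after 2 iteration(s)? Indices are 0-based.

v_0 = (2, -1).
v_1 = A·v_0 = (-1, 1).
v_2 = A·v_1 = (1, 0).

v_2 = (1, 0)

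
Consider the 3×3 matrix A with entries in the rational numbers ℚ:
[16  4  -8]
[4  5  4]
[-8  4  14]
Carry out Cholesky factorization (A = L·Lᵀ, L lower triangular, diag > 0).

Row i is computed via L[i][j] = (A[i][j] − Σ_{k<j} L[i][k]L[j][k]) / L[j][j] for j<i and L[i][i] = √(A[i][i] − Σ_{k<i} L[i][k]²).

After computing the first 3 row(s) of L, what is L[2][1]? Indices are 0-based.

Step 1: L[0][0] = √(16) = 4.
  L[1][0] = (4) / L[0][0] = 1.
Step 2: L[1][1] = √(4) = 2.
  L[2][0] = (-8) / L[0][0] = -2.
  L[2][1] = (6) / L[1][1] = 3.
Step 3: L[2][2] = √(1) = 1.

L[2][1] = 3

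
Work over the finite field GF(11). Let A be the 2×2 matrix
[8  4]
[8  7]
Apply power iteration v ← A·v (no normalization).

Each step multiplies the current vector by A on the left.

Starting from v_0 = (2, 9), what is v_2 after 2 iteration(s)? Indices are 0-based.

v_0 = (2, 9).
v_1 = A·v_0 = (8, 2).
v_2 = A·v_1 = (6, 1).

v_2 = (6, 1)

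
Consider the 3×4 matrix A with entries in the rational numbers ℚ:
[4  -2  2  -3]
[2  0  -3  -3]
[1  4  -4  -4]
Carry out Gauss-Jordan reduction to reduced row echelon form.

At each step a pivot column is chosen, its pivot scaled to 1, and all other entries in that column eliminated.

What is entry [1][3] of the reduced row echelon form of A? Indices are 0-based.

[1] R0 /= 4  ⇒  (1, -1/2, 1/2, -3/4)
     R1 -= 2·R0  ⇒  (0, 1, -4, -3/2)
     R2 -= 1·R0  ⇒  (0, 9/2, -9/2, -13/4)
[2] R1 /= 1  ⇒  (0, 1, -4, -3/2)
     R0 -= -1/2·R1  ⇒  (1, 0, -3/2, -3/2)
     R2 -= 9/2·R1  ⇒  (0, 0, 27/2, 7/2)
[3] R2 /= 27/2  ⇒  (0, 0, 1, 7/27)
     R0 -= -3/2·R2  ⇒  (1, 0, 0, -10/9)
     R1 -= -4·R2  ⇒  (0, 1, 0, -25/54)

M[1][3] = -25/54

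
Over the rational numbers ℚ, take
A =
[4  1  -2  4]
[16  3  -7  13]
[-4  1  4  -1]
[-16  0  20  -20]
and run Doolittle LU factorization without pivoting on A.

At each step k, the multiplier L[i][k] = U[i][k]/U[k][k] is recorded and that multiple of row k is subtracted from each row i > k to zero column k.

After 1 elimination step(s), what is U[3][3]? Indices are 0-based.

Step 1: pivot at (0,0) is 4.
  row1 ← row1 − (4)·row0  ⇒  L[1][0]=4, U row1=(0, -1, 1, -3)
  row2 ← row2 − (-1)·row0  ⇒  L[2][0]=-1, U row2=(0, 2, 2, 3)
  row3 ← row3 − (-4)·row0  ⇒  L[3][0]=-4, U row3=(0, 4, 12, -4)

U[3][3] = -4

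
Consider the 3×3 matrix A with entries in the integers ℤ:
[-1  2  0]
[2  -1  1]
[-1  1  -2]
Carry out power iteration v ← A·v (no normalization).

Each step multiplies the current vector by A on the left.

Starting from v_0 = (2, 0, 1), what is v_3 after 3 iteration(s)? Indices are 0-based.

v_0 = (2, 0, 1).
v_1 = A·v_0 = (-2, 5, -4).
v_2 = A·v_1 = (12, -13, 15).
v_3 = A·v_2 = (-38, 52, -55).

v_3 = (-38, 52, -55)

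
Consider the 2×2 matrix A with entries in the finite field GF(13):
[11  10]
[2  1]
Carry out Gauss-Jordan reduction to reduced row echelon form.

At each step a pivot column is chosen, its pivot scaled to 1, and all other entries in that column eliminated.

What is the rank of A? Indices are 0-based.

rank = 2

[1] R0 /= 11  ⇒  (1, 8)
     R1 -= 2·R0  ⇒  (0, 11)
[2] R1 /= 11  ⇒  (0, 1)
     R0 -= 8·R1  ⇒  (1, 0)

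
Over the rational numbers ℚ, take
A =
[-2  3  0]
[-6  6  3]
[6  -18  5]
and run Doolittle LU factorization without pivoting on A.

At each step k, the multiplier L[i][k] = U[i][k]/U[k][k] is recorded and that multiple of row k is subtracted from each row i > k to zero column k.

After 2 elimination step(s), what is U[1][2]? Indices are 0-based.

Step 1: pivot at (0,0) is -2.
  row1 ← row1 − (3)·row0  ⇒  L[1][0]=3, U row1=(0, -3, 3)
  row2 ← row2 − (-3)·row0  ⇒  L[2][0]=-3, U row2=(0, -9, 5)
Step 2: pivot at (1,1) is -3.
  row2 ← row2 − (3)·row1  ⇒  L[2][1]=3, U row2=(0, 0, -4)

U[1][2] = 3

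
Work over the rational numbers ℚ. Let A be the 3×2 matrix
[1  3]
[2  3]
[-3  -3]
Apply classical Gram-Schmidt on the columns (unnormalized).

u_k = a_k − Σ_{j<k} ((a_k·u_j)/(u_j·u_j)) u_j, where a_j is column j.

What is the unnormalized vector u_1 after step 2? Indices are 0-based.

u_1 = (12/7, 3/7, 6/7)

Step 1: u_0 = a_0 = (1, 2, -3).
Step 2: u_1 = a_1 − (9/7)·u_0 = (12/7, 3/7, 6/7).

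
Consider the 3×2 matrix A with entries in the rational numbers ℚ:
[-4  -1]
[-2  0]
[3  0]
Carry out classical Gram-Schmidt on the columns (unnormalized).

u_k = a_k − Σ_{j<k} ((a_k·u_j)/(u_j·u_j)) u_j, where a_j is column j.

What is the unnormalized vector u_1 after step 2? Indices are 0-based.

u_1 = (-13/29, 8/29, -12/29)

Step 1: u_0 = a_0 = (-4, -2, 3).
Step 2: u_1 = a_1 − (4/29)·u_0 = (-13/29, 8/29, -12/29).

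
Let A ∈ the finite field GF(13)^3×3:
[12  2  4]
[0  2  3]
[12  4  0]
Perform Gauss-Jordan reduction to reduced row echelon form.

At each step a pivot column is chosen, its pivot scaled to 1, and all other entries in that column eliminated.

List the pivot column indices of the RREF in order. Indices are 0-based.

pivot(0,0)=12: scale R0 → (1, 11, 9)
  clear (2,0): R2 −= (12)R0 → (0, 2, 9)
pivot(1,1)=2: scale R1 → (0, 1, 8)
  clear (0,1): R0 −= (11)R1 → (1, 0, 12)
  clear (2,1): R2 −= (2)R1 → (0, 0, 6)
pivot(2,2)=6: scale R2 → (0, 0, 1)
  clear (0,2): R0 −= (12)R2 → (1, 0, 0)
  clear (1,2): R1 −= (8)R2 → (0, 1, 0)

pivot columns: 0, 1, 2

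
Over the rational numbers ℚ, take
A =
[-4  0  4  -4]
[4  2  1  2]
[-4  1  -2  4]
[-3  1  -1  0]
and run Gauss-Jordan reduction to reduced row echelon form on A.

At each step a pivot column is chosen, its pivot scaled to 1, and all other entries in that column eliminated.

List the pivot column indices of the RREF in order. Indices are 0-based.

pivot columns: 0, 1, 2, 3

step 1: normalize row 0 (÷-4) = (1, 0, -1, 1)
  row 1: subtract 4×row0 = (0, 2, 5, -2)
  row 2: subtract -4×row0 = (0, 1, -6, 8)
  row 3: subtract -3×row0 = (0, 1, -4, 3)
step 2: normalize row 1 (÷2) = (0, 1, 5/2, -1)
  row 2: subtract 1×row1 = (0, 0, -17/2, 9)
  row 3: subtract 1×row1 = (0, 0, -13/2, 4)
step 3: normalize row 2 (÷-17/2) = (0, 0, 1, -18/17)
  row 0: subtract -1×row2 = (1, 0, 0, -1/17)
  row 1: subtract 5/2×row2 = (0, 1, 0, 28/17)
  row 3: subtract -13/2×row2 = (0, 0, 0, -49/17)
step 4: normalize row 3 (÷-49/17) = (0, 0, 0, 1)
  row 0: subtract -1/17×row3 = (1, 0, 0, 0)
  row 1: subtract 28/17×row3 = (0, 1, 0, 0)
  row 2: subtract -18/17×row3 = (0, 0, 1, 0)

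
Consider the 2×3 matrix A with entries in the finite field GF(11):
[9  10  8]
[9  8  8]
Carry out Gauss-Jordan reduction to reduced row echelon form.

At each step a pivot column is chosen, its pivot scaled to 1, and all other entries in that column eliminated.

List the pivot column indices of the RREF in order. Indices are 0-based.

step 1: normalize row 0 (÷9) = (1, 6, 7)
  row 1: subtract 9×row0 = (0, 9, 0)
step 2: normalize row 1 (÷9) = (0, 1, 0)
  row 0: subtract 6×row1 = (1, 0, 7)

pivot columns: 0, 1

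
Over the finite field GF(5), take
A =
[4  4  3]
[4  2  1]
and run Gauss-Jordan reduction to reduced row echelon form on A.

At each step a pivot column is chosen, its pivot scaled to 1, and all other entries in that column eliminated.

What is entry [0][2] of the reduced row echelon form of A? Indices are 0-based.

M[0][2] = 1

pivot(0,0)=4: scale R0 → (1, 1, 2)
  clear (1,0): R1 −= (4)R0 → (0, 3, 3)
pivot(1,1)=3: scale R1 → (0, 1, 1)
  clear (0,1): R0 −= (1)R1 → (1, 0, 1)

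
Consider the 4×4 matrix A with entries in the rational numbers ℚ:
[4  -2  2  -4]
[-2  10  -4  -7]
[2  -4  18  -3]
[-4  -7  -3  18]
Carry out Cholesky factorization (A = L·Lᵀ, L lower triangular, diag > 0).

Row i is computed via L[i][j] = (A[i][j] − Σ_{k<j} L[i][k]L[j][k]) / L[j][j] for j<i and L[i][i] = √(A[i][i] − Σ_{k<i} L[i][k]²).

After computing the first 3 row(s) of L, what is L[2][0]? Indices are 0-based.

Step 1: L[0][0] = √(4) = 2.
  L[1][0] = (-2) / L[0][0] = -1.
Step 2: L[1][1] = √(9) = 3.
  L[2][0] = (2) / L[0][0] = 1.
  L[2][1] = (-3) / L[1][1] = -1.
Step 3: L[2][2] = √(16) = 4.

L[2][0] = 1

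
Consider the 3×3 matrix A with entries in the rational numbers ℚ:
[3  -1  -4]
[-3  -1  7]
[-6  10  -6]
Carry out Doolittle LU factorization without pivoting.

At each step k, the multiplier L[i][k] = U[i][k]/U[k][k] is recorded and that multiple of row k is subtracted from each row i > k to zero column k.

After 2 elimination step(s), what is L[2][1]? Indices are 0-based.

L[2][1] = -4

Step 1: pivot at (0,0) is 3.
  row1 ← row1 − (-1)·row0  ⇒  L[1][0]=-1, U row1=(0, -2, 3)
  row2 ← row2 − (-2)·row0  ⇒  L[2][0]=-2, U row2=(0, 8, -14)
Step 2: pivot at (1,1) is -2.
  row2 ← row2 − (-4)·row1  ⇒  L[2][1]=-4, U row2=(0, 0, -2)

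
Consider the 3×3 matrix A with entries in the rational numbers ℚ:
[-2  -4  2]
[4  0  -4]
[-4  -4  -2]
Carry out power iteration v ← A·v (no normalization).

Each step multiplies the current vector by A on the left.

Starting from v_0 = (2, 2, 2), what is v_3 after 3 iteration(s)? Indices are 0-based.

v_0 = (2, 2, 2).
v_1 = A·v_0 = (-8, 0, -20).
v_2 = A·v_1 = (-24, 48, 72).
v_3 = A·v_2 = (0, -384, -240).

v_3 = (0, -384, -240)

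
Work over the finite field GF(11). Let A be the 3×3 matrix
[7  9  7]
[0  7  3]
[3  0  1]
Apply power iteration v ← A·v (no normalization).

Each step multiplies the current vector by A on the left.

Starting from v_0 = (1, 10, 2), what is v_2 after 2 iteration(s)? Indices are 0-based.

v_0 = (1, 10, 2).
v_1 = A·v_0 = (1, 10, 5).
v_2 = A·v_1 = (0, 8, 8).

v_2 = (0, 8, 8)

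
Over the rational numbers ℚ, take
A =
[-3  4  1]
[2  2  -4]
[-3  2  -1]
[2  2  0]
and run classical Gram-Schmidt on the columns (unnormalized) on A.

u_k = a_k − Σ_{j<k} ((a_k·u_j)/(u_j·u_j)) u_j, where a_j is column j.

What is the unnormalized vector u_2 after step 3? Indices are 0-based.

Step 1: u_0 = a_0 = (-3, 2, -3, 2).
Step 2: u_1 = a_1 − (-5/13)·u_0 = (37/13, 36/13, 11/13, 36/13).
Step 3: u_2 = a_2 − (-4/13)·u_0 − (-59/157)·u_1 = (180/157, -368/157, -252/157, 260/157).

u_2 = (180/157, -368/157, -252/157, 260/157)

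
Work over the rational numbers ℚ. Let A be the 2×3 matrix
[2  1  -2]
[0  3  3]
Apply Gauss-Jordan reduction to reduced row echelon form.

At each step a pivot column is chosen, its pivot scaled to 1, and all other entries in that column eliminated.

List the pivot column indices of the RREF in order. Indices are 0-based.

pivot columns: 0, 1

pivot(0,0)=2: scale R0 → (1, 1/2, -1)
pivot(1,1)=3: scale R1 → (0, 1, 1)
  clear (0,1): R0 −= (1/2)R1 → (1, 0, -3/2)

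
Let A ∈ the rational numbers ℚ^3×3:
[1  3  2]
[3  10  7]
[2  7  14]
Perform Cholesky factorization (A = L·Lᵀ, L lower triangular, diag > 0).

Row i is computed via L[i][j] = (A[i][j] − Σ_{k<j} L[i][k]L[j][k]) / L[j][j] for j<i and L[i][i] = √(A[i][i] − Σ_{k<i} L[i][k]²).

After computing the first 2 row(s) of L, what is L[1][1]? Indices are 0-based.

Step 1: L[0][0] = √(1) = 1.
  L[1][0] = (3) / L[0][0] = 3.
Step 2: L[1][1] = √(1) = 1.

L[1][1] = 1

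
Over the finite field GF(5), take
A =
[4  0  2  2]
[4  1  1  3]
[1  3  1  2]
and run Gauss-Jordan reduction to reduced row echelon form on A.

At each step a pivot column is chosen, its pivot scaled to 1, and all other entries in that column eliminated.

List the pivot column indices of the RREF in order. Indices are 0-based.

pivot columns: 0, 1, 2

pivot(0,0)=4: scale R0 → (1, 0, 3, 3)
  clear (1,0): R1 −= (4)R0 → (0, 1, 4, 1)
  clear (2,0): R2 −= (1)R0 → (0, 3, 3, 4)
pivot(1,1)=1: scale R1 → (0, 1, 4, 1)
  clear (2,1): R2 −= (3)R1 → (0, 0, 1, 1)
pivot(2,2)=1: scale R2 → (0, 0, 1, 1)
  clear (0,2): R0 −= (3)R2 → (1, 0, 0, 0)
  clear (1,2): R1 −= (4)R2 → (0, 1, 0, 2)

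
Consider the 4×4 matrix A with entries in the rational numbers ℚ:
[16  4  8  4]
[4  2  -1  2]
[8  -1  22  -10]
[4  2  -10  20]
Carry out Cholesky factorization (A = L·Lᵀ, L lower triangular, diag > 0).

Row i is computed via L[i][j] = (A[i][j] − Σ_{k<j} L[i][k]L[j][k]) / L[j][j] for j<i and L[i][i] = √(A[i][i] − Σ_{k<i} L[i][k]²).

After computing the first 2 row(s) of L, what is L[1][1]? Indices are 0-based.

L[1][1] = 1

Step 1: L[0][0] = √(16) = 4.
  L[1][0] = (4) / L[0][0] = 1.
Step 2: L[1][1] = √(1) = 1.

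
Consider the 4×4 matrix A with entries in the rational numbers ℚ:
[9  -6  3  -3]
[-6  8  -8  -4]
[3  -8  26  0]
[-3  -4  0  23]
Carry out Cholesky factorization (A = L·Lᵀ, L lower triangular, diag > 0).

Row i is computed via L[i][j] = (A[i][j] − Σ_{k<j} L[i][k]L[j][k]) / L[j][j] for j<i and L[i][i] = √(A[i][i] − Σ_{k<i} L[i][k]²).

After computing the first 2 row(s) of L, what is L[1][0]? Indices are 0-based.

Step 1: L[0][0] = √(9) = 3.
  L[1][0] = (-6) / L[0][0] = -2.
Step 2: L[1][1] = √(4) = 2.

L[1][0] = -2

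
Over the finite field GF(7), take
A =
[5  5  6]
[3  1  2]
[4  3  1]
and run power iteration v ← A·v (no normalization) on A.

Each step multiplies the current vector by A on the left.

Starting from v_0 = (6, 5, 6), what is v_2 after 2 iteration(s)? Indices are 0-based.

v_2 = (4, 6, 3)

v_0 = (6, 5, 6).
v_1 = A·v_0 = (0, 0, 3).
v_2 = A·v_1 = (4, 6, 3).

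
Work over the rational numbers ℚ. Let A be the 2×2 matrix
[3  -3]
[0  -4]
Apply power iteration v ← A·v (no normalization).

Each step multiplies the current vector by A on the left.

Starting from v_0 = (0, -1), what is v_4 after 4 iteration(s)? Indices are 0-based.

v_4 = (-75, -256)

v_0 = (0, -1).
v_1 = A·v_0 = (3, 4).
v_2 = A·v_1 = (-3, -16).
v_3 = A·v_2 = (39, 64).
v_4 = A·v_3 = (-75, -256).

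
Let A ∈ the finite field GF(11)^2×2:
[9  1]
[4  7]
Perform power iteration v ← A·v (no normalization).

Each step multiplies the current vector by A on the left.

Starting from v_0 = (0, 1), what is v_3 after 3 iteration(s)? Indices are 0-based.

v_0 = (0, 1).
v_1 = A·v_0 = (1, 7).
v_2 = A·v_1 = (5, 9).
v_3 = A·v_2 = (10, 6).

v_3 = (10, 6)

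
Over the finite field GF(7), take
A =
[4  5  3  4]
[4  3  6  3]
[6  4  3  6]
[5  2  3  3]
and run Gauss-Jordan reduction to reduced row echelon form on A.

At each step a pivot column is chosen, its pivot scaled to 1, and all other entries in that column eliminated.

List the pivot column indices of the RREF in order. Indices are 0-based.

pivot(0,0)=4: scale R0 → (1, 3, 6, 1)
  clear (1,0): R1 −= (4)R0 → (0, 5, 3, 6)
  clear (2,0): R2 −= (6)R0 → (0, 0, 2, 0)
  clear (3,0): R3 −= (5)R0 → (0, 1, 1, 5)
pivot(1,1)=5: scale R1 → (0, 1, 2, 4)
  clear (0,1): R0 −= (3)R1 → (1, 0, 0, 3)
  clear (3,1): R3 −= (1)R1 → (0, 0, 6, 1)
pivot(2,2)=2: scale R2 → (0, 0, 1, 0)
  clear (1,2): R1 −= (2)R2 → (0, 1, 0, 4)
  clear (3,2): R3 −= (6)R2 → (0, 0, 0, 1)
pivot(3,3)=1: scale R3 → (0, 0, 0, 1)
  clear (0,3): R0 −= (3)R3 → (1, 0, 0, 0)
  clear (1,3): R1 −= (4)R3 → (0, 1, 0, 0)

pivot columns: 0, 1, 2, 3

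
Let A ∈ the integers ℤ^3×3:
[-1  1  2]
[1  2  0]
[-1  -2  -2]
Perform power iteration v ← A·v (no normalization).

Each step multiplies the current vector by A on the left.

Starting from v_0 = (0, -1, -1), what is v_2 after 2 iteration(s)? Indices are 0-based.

v_2 = (9, -7, -1)

v_0 = (0, -1, -1).
v_1 = A·v_0 = (-3, -2, 4).
v_2 = A·v_1 = (9, -7, -1).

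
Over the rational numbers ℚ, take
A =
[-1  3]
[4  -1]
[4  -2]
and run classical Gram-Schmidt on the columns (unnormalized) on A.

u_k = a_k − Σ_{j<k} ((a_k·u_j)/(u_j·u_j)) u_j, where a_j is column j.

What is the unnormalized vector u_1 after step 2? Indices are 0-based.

Step 1: u_0 = a_0 = (-1, 4, 4).
Step 2: u_1 = a_1 − (-5/11)·u_0 = (28/11, 9/11, -2/11).

u_1 = (28/11, 9/11, -2/11)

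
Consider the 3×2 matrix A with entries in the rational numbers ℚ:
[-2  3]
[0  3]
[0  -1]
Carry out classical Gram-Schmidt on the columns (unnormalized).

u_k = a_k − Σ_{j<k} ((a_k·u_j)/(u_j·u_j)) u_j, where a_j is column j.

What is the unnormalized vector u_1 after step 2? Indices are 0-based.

u_1 = (0, 3, -1)

Step 1: u_0 = a_0 = (-2, 0, 0).
Step 2: u_1 = a_1 − (-3/2)·u_0 = (0, 3, -1).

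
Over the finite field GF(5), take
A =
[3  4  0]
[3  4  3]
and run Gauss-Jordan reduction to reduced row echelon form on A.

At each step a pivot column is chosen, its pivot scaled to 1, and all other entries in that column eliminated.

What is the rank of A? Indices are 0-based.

rank = 2

[1] R0 /= 3  ⇒  (1, 3, 0)
     R1 -= 3·R0  ⇒  (0, 0, 3)
column 1 empty below row 1
[2] R1 /= 3  ⇒  (0, 0, 1)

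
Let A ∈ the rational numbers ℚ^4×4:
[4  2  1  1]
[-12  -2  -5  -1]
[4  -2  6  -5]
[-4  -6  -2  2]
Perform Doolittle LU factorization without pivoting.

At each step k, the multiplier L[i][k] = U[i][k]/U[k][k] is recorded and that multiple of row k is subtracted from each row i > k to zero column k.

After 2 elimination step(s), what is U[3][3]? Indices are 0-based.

U[3][3] = 5

[col 0] pivot 4
  R1 -= -3*R0 → (0, 4, -2, 2)  (L[1][0] := -3)
  R2 -= 1*R0 → (0, -4, 5, -6)  (L[2][0] := 1)
  R3 -= -1*R0 → (0, -4, -1, 3)  (L[3][0] := -1)
[col 1] pivot 4
  R2 -= -1*R1 → (0, 0, 3, -4)  (L[2][1] := -1)
  R3 -= -1*R1 → (0, 0, -3, 5)  (L[3][1] := -1)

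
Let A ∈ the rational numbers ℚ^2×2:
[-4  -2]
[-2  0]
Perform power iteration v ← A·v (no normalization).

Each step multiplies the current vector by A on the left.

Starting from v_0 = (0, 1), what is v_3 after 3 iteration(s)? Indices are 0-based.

v_3 = (-40, -16)

v_0 = (0, 1).
v_1 = A·v_0 = (-2, 0).
v_2 = A·v_1 = (8, 4).
v_3 = A·v_2 = (-40, -16).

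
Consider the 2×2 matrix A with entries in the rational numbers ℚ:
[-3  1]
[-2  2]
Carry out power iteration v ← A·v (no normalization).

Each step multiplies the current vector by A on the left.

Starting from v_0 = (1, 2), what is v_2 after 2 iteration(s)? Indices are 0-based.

v_2 = (5, 6)

v_0 = (1, 2).
v_1 = A·v_0 = (-1, 2).
v_2 = A·v_1 = (5, 6).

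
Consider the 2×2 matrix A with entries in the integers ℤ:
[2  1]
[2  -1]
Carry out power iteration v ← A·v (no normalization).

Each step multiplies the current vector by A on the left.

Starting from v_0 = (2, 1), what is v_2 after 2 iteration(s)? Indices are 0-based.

v_2 = (13, 7)

v_0 = (2, 1).
v_1 = A·v_0 = (5, 3).
v_2 = A·v_1 = (13, 7).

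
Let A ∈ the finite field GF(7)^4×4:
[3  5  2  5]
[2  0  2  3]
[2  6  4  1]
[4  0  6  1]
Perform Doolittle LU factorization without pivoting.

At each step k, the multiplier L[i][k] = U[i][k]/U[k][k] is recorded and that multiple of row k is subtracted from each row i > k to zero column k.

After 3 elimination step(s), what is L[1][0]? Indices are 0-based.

L[1][0] = 3

[col 0] pivot 3
  R1 -= 3*R0 → (0, 6, 3, 2)  (L[1][0] := 3)
  R2 -= 3*R0 → (0, 5, 5, 0)  (L[2][0] := 3)
  R3 -= 6*R0 → (0, 5, 1, 6)  (L[3][0] := 6)
[col 1] pivot 6
  R2 -= 2*R1 → (0, 0, 6, 3)  (L[2][1] := 2)
  R3 -= 2*R1 → (0, 0, 2, 2)  (L[3][1] := 2)
[col 2] pivot 6
  R3 -= 5*R2 → (0, 0, 0, 1)  (L[3][2] := 5)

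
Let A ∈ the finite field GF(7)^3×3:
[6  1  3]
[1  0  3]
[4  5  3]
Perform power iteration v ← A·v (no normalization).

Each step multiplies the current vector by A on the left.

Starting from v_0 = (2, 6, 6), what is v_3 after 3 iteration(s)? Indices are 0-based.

v_0 = (2, 6, 6).
v_1 = A·v_0 = (1, 6, 0).
v_2 = A·v_1 = (5, 1, 6).
v_3 = A·v_2 = (0, 2, 1).

v_3 = (0, 2, 1)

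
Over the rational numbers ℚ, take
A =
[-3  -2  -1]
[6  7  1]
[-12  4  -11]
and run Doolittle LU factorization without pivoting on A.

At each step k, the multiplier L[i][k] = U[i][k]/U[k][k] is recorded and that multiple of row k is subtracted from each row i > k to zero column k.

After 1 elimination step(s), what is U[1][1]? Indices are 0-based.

[col 0] pivot -3
  R1 -= -2*R0 → (0, 3, -1)  (L[1][0] := -2)
  R2 -= 4*R0 → (0, 12, -7)  (L[2][0] := 4)

U[1][1] = 3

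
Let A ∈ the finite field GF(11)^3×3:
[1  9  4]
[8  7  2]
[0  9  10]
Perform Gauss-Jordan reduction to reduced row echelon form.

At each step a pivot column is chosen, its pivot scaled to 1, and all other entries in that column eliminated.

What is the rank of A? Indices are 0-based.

rank = 3

[1] R0 /= 1  ⇒  (1, 9, 4)
     R1 -= 8·R0  ⇒  (0, 1, 3)
[2] R1 /= 1  ⇒  (0, 1, 3)
     R0 -= 9·R1  ⇒  (1, 0, 10)
     R2 -= 9·R1  ⇒  (0, 0, 5)
[3] R2 /= 5  ⇒  (0, 0, 1)
     R0 -= 10·R2  ⇒  (1, 0, 0)
     R1 -= 3·R2  ⇒  (0, 1, 0)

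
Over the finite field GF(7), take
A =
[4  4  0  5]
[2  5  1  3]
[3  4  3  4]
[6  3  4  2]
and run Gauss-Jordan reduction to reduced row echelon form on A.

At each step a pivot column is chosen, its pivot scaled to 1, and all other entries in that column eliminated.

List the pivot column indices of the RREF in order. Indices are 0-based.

[1] R0 /= 4  ⇒  (1, 1, 0, 3)
     R1 -= 2·R0  ⇒  (0, 3, 1, 4)
     R2 -= 3·R0  ⇒  (0, 1, 3, 2)
     R3 -= 6·R0  ⇒  (0, 4, 4, 5)
[2] R1 /= 3  ⇒  (0, 1, 5, 6)
     R0 -= 1·R1  ⇒  (1, 0, 2, 4)
     R2 -= 1·R1  ⇒  (0, 0, 5, 3)
     R3 -= 4·R1  ⇒  (0, 0, 5, 2)
[3] R2 /= 5  ⇒  (0, 0, 1, 2)
     R0 -= 2·R2  ⇒  (1, 0, 0, 0)
     R1 -= 5·R2  ⇒  (0, 1, 0, 3)
     R3 -= 5·R2  ⇒  (0, 0, 0, 6)
[4] R3 /= 6  ⇒  (0, 0, 0, 1)
     R1 -= 3·R3  ⇒  (0, 1, 0, 0)
     R2 -= 2·R3  ⇒  (0, 0, 1, 0)

pivot columns: 0, 1, 2, 3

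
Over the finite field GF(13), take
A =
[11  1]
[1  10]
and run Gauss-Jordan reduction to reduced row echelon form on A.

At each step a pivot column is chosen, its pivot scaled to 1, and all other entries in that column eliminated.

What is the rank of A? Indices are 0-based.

[1] R0 /= 11  ⇒  (1, 6)
     R1 -= 1·R0  ⇒  (0, 4)
[2] R1 /= 4  ⇒  (0, 1)
     R0 -= 6·R1  ⇒  (1, 0)

rank = 2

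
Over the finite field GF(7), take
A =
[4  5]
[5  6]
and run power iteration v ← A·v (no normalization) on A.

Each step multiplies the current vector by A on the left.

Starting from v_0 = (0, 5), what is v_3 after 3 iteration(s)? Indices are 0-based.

v_0 = (0, 5).
v_1 = A·v_0 = (4, 2).
v_2 = A·v_1 = (5, 4).
v_3 = A·v_2 = (5, 0).

v_3 = (5, 0)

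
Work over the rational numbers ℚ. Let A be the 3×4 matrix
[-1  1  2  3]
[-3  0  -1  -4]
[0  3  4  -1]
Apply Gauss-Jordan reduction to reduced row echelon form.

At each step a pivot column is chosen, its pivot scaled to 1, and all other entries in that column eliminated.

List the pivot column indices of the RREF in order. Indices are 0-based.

pivot columns: 0, 1, 2

step 1: normalize row 0 (÷-1) = (1, -1, -2, -3)
  row 1: subtract -3×row0 = (0, -3, -7, -13)
step 2: normalize row 1 (÷-3) = (0, 1, 7/3, 13/3)
  row 0: subtract -1×row1 = (1, 0, 1/3, 4/3)
  row 2: subtract 3×row1 = (0, 0, -3, -14)
step 3: normalize row 2 (÷-3) = (0, 0, 1, 14/3)
  row 0: subtract 1/3×row2 = (1, 0, 0, -2/9)
  row 1: subtract 7/3×row2 = (0, 1, 0, -59/9)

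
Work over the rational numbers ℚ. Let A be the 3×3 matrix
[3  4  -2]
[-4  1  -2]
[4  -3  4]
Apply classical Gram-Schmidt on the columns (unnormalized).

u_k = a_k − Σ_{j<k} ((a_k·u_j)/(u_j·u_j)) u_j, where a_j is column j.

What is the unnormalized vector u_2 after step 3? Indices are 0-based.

u_2 = (8/105, 5/21, 19/105)

Step 1: u_0 = a_0 = (3, -4, 4).
Step 2: u_1 = a_1 − (-4/41)·u_0 = (176/41, 25/41, -107/41).
Step 3: u_2 = a_2 − (18/41)·u_0 − (-83/105)·u_1 = (8/105, 5/21, 19/105).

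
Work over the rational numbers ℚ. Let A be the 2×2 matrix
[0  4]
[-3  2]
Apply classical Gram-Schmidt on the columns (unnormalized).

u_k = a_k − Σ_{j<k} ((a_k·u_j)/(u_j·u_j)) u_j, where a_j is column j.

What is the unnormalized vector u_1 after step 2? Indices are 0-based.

u_1 = (4, 0)

Step 1: u_0 = a_0 = (0, -3).
Step 2: u_1 = a_1 − (-2/3)·u_0 = (4, 0).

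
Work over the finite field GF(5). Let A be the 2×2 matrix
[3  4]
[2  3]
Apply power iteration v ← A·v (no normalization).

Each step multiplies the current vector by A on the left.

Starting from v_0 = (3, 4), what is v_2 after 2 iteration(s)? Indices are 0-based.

v_0 = (3, 4).
v_1 = A·v_0 = (0, 3).
v_2 = A·v_1 = (2, 4).

v_2 = (2, 4)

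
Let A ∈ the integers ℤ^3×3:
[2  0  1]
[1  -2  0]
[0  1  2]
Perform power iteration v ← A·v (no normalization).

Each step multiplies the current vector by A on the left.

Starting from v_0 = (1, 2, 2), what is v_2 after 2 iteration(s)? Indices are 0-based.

v_0 = (1, 2, 2).
v_1 = A·v_0 = (4, -3, 6).
v_2 = A·v_1 = (14, 10, 9).

v_2 = (14, 10, 9)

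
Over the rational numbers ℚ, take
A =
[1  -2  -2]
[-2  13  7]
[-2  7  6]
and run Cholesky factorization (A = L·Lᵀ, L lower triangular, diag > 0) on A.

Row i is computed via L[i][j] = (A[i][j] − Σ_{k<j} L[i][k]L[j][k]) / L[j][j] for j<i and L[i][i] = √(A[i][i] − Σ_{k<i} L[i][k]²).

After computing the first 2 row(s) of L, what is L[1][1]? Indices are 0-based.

Step 1: L[0][0] = √(1) = 1.
  L[1][0] = (-2) / L[0][0] = -2.
Step 2: L[1][1] = √(9) = 3.

L[1][1] = 3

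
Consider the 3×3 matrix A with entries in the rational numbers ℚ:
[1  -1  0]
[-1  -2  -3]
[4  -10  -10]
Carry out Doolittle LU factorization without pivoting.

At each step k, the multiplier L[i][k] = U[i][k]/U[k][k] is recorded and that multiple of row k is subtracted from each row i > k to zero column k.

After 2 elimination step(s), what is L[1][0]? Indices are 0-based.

k=0: U[0][0]=1
  eliminate (1,0): mult=-1, new row 1: (0, -3, -3); set L[1][0]=-1
  eliminate (2,0): mult=4, new row 2: (0, -6, -10); set L[2][0]=4
k=1: U[1][1]=-3
  eliminate (2,1): mult=2, new row 2: (0, 0, -4); set L[2][1]=2

L[1][0] = -1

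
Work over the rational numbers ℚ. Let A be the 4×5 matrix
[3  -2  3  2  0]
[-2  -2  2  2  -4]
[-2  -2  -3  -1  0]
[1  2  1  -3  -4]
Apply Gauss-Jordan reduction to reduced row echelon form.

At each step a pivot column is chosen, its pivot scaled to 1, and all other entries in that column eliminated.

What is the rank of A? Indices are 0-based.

rank = 4

step 1: normalize row 0 (÷3) = (1, -2/3, 1, 2/3, 0)
  row 1: subtract -2×row0 = (0, -10/3, 4, 10/3, -4)
  row 2: subtract -2×row0 = (0, -10/3, -1, 1/3, 0)
  row 3: subtract 1×row0 = (0, 8/3, 0, -11/3, -4)
step 2: normalize row 1 (÷-10/3) = (0, 1, -6/5, -1, 6/5)
  row 0: subtract -2/3×row1 = (1, 0, 1/5, 0, 4/5)
  row 2: subtract -10/3×row1 = (0, 0, -5, -3, 4)
  row 3: subtract 8/3×row1 = (0, 0, 16/5, -1, -36/5)
step 3: normalize row 2 (÷-5) = (0, 0, 1, 3/5, -4/5)
  row 0: subtract 1/5×row2 = (1, 0, 0, -3/25, 24/25)
  row 1: subtract -6/5×row2 = (0, 1, 0, -7/25, 6/25)
  row 3: subtract 16/5×row2 = (0, 0, 0, -73/25, -116/25)
step 4: normalize row 3 (÷-73/25) = (0, 0, 0, 1, 116/73)
  row 0: subtract -3/25×row3 = (1, 0, 0, 0, 84/73)
  row 1: subtract -7/25×row3 = (0, 1, 0, 0, 50/73)
  row 2: subtract 3/5×row3 = (0, 0, 1, 0, -128/73)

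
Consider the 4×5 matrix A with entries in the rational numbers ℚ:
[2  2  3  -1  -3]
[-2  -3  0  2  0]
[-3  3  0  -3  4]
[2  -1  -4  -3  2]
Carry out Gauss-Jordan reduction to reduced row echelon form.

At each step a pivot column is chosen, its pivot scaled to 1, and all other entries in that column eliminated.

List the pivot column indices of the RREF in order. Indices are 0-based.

[1] R0 /= 2  ⇒  (1, 1, 3/2, -1/2, -3/2)
     R1 -= -2·R0  ⇒  (0, -1, 3, 1, -3)
     R2 -= -3·R0  ⇒  (0, 6, 9/2, -9/2, -1/2)
     R3 -= 2·R0  ⇒  (0, -3, -7, -2, 5)
[2] R1 /= -1  ⇒  (0, 1, -3, -1, 3)
     R0 -= 1·R1  ⇒  (1, 0, 9/2, 1/2, -9/2)
     R2 -= 6·R1  ⇒  (0, 0, 45/2, 3/2, -37/2)
     R3 -= -3·R1  ⇒  (0, 0, -16, -5, 14)
[3] R2 /= 45/2  ⇒  (0, 0, 1, 1/15, -37/45)
     R0 -= 9/2·R2  ⇒  (1, 0, 0, 1/5, -4/5)
     R1 -= -3·R2  ⇒  (0, 1, 0, -4/5, 8/15)
     R3 -= -16·R2  ⇒  (0, 0, 0, -59/15, 38/45)
[4] R3 /= -59/15  ⇒  (0, 0, 0, 1, -38/177)
     R0 -= 1/5·R3  ⇒  (1, 0, 0, 0, -134/177)
     R1 -= -4/5·R3  ⇒  (0, 1, 0, 0, 64/177)
     R2 -= 1/15·R3  ⇒  (0, 0, 1, 0, -143/177)

pivot columns: 0, 1, 2, 3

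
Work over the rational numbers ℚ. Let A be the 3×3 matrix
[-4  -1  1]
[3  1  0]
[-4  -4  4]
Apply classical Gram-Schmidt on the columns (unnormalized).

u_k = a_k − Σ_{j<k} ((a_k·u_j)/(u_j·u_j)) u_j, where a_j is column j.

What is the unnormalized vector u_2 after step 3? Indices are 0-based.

u_2 = (96/209, 144/209, 12/209)

Step 1: u_0 = a_0 = (-4, 3, -4).
Step 2: u_1 = a_1 − (23/41)·u_0 = (51/41, -28/41, -72/41).
Step 3: u_2 = a_2 − (-20/41)·u_0 − (-237/209)·u_1 = (96/209, 144/209, 12/209).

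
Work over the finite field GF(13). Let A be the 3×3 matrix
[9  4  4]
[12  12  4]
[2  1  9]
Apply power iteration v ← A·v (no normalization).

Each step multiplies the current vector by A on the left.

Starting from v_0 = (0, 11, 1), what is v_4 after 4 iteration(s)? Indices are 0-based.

v_4 = (7, 5, 6)

v_0 = (0, 11, 1).
v_1 = A·v_0 = (9, 6, 7).
v_2 = A·v_1 = (3, 0, 9).
v_3 = A·v_2 = (11, 7, 9).
v_4 = A·v_3 = (7, 5, 6).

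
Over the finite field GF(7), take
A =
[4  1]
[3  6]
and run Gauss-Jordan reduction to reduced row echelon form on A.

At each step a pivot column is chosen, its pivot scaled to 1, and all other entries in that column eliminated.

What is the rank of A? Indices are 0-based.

[1] R0 /= 4  ⇒  (1, 2)
     R1 -= 3·R0  ⇒  (0, 0)
column 1 empty below row 1

rank = 1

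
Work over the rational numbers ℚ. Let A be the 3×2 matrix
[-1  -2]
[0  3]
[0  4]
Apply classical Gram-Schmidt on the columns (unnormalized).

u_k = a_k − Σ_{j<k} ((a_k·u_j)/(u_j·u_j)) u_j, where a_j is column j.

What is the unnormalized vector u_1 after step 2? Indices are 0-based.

u_1 = (0, 3, 4)

Step 1: u_0 = a_0 = (-1, 0, 0).
Step 2: u_1 = a_1 − (2)·u_0 = (0, 3, 4).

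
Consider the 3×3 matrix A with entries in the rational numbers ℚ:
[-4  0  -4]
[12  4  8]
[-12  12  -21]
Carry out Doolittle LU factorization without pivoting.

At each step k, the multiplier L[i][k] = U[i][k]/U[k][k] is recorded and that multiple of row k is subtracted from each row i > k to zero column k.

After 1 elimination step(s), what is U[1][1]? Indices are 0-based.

U[1][1] = 4

[col 0] pivot -4
  R1 -= -3*R0 → (0, 4, -4)  (L[1][0] := -3)
  R2 -= 3*R0 → (0, 12, -9)  (L[2][0] := 3)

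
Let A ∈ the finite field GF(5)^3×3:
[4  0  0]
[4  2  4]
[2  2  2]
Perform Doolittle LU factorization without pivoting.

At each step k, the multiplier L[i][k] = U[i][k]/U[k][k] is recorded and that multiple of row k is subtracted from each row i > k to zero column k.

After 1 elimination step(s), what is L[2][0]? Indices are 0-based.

L[2][0] = 3

Step 1: pivot at (0,0) is 4.
  row1 ← row1 − (1)·row0  ⇒  L[1][0]=1, U row1=(0, 2, 4)
  row2 ← row2 − (3)·row0  ⇒  L[2][0]=3, U row2=(0, 2, 2)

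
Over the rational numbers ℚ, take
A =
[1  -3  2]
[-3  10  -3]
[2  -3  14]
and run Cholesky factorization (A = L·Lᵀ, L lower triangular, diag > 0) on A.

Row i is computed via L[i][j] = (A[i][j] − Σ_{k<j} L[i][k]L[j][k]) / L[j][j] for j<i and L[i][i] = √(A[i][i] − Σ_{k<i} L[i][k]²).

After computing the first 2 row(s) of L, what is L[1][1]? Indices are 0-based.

Step 1: L[0][0] = √(1) = 1.
  L[1][0] = (-3) / L[0][0] = -3.
Step 2: L[1][1] = √(1) = 1.

L[1][1] = 1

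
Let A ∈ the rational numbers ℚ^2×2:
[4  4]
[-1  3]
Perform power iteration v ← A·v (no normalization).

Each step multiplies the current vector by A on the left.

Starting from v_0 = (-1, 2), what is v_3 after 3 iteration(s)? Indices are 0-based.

v_3 = (244, 7)

v_0 = (-1, 2).
v_1 = A·v_0 = (4, 7).
v_2 = A·v_1 = (44, 17).
v_3 = A·v_2 = (244, 7).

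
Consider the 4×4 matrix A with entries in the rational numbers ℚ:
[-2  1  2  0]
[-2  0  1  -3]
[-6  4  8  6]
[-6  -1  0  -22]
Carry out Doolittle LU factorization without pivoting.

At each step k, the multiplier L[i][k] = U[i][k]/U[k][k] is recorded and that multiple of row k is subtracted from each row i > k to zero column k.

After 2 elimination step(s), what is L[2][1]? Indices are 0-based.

k=0: U[0][0]=-2
  eliminate (1,0): mult=1, new row 1: (0, -1, -1, -3); set L[1][0]=1
  eliminate (2,0): mult=3, new row 2: (0, 1, 2, 6); set L[2][0]=3
  eliminate (3,0): mult=3, new row 3: (0, -4, -6, -22); set L[3][0]=3
k=1: U[1][1]=-1
  eliminate (2,1): mult=-1, new row 2: (0, 0, 1, 3); set L[2][1]=-1
  eliminate (3,1): mult=4, new row 3: (0, 0, -2, -10); set L[3][1]=4

L[2][1] = -1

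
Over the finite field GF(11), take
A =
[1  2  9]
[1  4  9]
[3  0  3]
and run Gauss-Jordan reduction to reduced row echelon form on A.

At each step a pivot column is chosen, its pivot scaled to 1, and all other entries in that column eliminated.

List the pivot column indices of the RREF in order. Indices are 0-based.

pivot columns: 0, 1, 2

step 1: normalize row 0 (÷1) = (1, 2, 9)
  row 1: subtract 1×row0 = (0, 2, 0)
  row 2: subtract 3×row0 = (0, 5, 9)
step 2: normalize row 1 (÷2) = (0, 1, 0)
  row 0: subtract 2×row1 = (1, 0, 9)
  row 2: subtract 5×row1 = (0, 0, 9)
step 3: normalize row 2 (÷9) = (0, 0, 1)
  row 0: subtract 9×row2 = (1, 0, 0)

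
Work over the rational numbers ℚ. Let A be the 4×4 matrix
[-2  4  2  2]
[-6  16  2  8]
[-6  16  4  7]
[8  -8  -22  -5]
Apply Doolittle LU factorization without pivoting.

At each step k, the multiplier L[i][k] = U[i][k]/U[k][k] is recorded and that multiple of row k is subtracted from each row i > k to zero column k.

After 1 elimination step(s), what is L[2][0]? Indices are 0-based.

k=0: U[0][0]=-2
  eliminate (1,0): mult=3, new row 1: (0, 4, -4, 2); set L[1][0]=3
  eliminate (2,0): mult=3, new row 2: (0, 4, -2, 1); set L[2][0]=3
  eliminate (3,0): mult=-4, new row 3: (0, 8, -14, 3); set L[3][0]=-4

L[2][0] = 3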